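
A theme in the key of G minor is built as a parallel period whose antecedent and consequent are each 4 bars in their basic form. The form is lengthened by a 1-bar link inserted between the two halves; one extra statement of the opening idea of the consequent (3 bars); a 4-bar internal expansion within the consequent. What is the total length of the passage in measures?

16 measures

Basic parallel period: 4 + 4 = 8 bars.
8 (basic form) + 1 (link) + 3 (extra statement) + 4 (internal expansion) = 16.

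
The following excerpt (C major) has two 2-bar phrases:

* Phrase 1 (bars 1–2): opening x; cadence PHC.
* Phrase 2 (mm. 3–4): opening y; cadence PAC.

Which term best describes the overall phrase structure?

Phrase 1 ends with a Phrygian half cadence (weaker) and phrase 2 with a perfect authentic cadence (stronger): antecedent + consequent = a period.
The two phrases open with different material (x / y), so the period is contrasting.

contrasting period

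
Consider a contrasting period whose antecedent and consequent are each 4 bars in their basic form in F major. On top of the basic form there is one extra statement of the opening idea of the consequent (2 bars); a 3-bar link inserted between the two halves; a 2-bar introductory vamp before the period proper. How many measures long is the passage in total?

Basic contrasting period: 4 + 4 = 8 bars.
8 (basic form) + 2 (extra statement) + 3 (link) + 2 (introduction) = 15.

15 measures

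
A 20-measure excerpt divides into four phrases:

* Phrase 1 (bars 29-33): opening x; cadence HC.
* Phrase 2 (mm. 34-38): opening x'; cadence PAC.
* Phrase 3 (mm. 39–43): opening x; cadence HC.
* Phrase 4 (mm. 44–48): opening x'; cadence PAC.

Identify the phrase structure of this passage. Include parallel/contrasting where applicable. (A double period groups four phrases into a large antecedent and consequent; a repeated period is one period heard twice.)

The cadence pattern HC–PAC–HC–PAC is weak–strong twice, and phrases 3–4 restate phrases 1–2: a period heard twice, not a double period (which would end weakly at phrase 2).

repeated period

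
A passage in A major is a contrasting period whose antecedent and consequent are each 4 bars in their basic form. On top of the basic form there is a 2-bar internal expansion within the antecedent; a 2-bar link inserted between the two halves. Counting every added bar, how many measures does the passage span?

12 measures

Basic contrasting period: 4 + 4 = 8 bars.
8 (basic form) + 2 (internal expansion) + 2 (link) = 12.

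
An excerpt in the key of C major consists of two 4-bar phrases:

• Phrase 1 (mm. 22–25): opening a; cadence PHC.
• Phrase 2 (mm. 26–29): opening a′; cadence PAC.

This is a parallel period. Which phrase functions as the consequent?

The phrase ending with the weaker cadence (Phrygian half cadence) is the antecedent; the one ending more conclusively (perfect authentic cadence) is the consequent. The consequent is phrase 2.

phrase 2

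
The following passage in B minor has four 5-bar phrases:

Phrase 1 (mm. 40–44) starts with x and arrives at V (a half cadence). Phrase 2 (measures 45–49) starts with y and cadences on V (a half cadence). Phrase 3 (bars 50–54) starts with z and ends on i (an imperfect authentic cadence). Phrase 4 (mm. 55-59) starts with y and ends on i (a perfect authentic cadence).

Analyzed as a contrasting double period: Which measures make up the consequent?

In a double period the four phrases pair into a large antecedent (phrases 1–2, ending half cadence) and a large consequent (phrases 3–4, ending perfect authentic cadence). The consequent spans measures 50–59.

measures 50–59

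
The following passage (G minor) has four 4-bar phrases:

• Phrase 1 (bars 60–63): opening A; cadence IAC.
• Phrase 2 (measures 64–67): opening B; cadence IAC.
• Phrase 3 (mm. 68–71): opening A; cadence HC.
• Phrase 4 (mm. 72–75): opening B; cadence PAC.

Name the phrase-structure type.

Four phrases in two halves: the first half (measures 60–67) ends with an imperfect authentic cadence, the second (mm. 68–75) with a perfect authentic cadence — a large antecedent–consequent pair, i.e. a double period.
Phrase 3 begins with the same material as phrase 1, making it parallel.

parallel double period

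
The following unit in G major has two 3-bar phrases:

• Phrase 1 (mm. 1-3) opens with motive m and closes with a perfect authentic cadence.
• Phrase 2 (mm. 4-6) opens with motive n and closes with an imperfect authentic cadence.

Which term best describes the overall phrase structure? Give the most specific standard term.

phrase group

The second phrase closes with an imperfect authentic cadence, which is not stronger than the first phrase's perfect authentic cadence; without a weak→strong cadential pair there is no antecedent–consequent relationship, so this is a phrase group rather than a period.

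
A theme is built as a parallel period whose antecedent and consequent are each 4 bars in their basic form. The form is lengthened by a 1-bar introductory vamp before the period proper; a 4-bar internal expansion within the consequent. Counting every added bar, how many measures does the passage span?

Basic parallel period: 4 + 4 = 8 bars.
8 (basic form) + 1 (introduction) + 4 (internal expansion) = 13.

13 measures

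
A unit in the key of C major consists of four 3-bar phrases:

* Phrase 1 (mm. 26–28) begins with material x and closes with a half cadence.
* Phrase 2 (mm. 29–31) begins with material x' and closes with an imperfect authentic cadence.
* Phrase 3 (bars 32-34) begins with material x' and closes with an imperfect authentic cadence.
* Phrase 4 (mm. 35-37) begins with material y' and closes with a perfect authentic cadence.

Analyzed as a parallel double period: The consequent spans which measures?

measures 32–37

In a double period the four phrases pair into a large antecedent (phrases 1–2, ending imperfect authentic cadence) and a large consequent (phrases 3–4, ending perfect authentic cadence). The consequent spans mm. 32-37.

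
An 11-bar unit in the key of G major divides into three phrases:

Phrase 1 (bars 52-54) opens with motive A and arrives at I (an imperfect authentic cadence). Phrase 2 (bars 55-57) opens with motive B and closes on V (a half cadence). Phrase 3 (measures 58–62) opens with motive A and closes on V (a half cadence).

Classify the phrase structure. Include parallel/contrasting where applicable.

The final phrase closes with a half cadence, which is not stronger than the preceding half cadence; the 3 phrases lack an overall antecedent–consequent design and so form a phrase group.

phrase group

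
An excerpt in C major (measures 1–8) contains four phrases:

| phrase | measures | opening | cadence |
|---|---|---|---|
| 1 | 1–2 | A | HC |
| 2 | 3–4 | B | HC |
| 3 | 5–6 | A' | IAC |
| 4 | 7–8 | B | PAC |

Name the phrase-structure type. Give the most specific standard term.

Four phrases in two halves: the first half (mm. 1–4) ends with a half cadence, the second (bars 5–8) with a perfect authentic cadence — a large antecedent–consequent pair, i.e. a double period.
Phrase 3 begins with the same material as phrase 1, making it parallel.

parallel double period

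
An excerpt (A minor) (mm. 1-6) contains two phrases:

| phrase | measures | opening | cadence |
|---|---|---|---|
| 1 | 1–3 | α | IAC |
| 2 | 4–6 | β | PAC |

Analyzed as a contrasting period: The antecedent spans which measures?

measures 1–3

The antecedent is the phrase ending with the weaker cadence (imperfect authentic cadence, phrase 1) and the consequent the one ending more conclusively (perfect authentic cadence, phrase 2); the antecedent is mm. 1–3.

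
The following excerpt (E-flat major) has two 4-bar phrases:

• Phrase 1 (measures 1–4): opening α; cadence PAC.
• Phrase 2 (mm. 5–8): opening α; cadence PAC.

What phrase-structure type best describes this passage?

repeated phrase

Both phrases have the same opening (α) and the same cadence (perfect authentic cadence): the second is a restatement, not a consequent, so this is a repeated phrase rather than a period.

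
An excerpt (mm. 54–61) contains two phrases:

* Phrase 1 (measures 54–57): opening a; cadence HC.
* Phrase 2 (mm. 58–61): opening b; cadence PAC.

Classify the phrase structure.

Phrase 1 ends with a half cadence (weaker) and phrase 2 with a perfect authentic cadence (stronger): antecedent + consequent = a period.
The two phrases open with different material (a / b), so the period is contrasting.

contrasting period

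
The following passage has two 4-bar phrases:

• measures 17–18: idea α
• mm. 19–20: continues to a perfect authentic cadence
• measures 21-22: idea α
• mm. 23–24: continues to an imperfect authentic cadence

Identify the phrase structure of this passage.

phrase group

The second phrase closes with an imperfect authentic cadence, which is not stronger than the first phrase's perfect authentic cadence; without a weak→strong cadential pair there is no antecedent–consequent relationship, so this is a phrase group rather than a period.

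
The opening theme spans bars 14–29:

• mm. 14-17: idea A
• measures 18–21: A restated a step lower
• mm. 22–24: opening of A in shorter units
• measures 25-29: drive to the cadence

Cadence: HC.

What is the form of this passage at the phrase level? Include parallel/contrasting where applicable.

Basic idea (bars 14–17) + its repetition (bars 18–21) form the presentation; fragmentation and cadence (mm. 22–29) form the continuation — the 16-bar whole is a sentence.

sentence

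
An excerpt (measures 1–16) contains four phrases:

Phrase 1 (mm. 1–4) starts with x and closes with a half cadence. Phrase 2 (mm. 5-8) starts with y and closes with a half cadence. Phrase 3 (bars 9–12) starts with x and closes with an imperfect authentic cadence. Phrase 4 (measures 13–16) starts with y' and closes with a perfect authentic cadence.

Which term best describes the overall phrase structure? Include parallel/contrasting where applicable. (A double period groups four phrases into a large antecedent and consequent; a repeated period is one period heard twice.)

Four phrases in two halves: the first half (measures 1-8) ends with a half cadence, the second (measures 9–16) with a perfect authentic cadence — a large antecedent–consequent pair, i.e. a double period.
Phrase 3 begins with the same material as phrase 1, making it parallel.

parallel double period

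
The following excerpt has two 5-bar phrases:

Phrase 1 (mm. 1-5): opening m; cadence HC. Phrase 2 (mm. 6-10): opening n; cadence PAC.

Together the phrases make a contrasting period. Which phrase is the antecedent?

phrase 1

The phrase ending with the weaker cadence (half cadence) is the antecedent; the one ending more conclusively (perfect authentic cadence) is the consequent. The antecedent is phrase 1.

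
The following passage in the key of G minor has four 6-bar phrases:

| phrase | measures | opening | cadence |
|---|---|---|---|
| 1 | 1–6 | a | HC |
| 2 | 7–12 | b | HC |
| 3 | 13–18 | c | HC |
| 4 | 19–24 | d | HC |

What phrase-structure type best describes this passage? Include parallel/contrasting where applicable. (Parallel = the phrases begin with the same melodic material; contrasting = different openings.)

Phrase 4 ends with a half cadence, no stronger than phrase 2's half cadence, so the four phrases do not form a double period; nor do phrases 3–4 duplicate 1–2, so it is not a repeated period. With no phrase reaching a conclusive cadence, the passage is a phrase group.

phrase group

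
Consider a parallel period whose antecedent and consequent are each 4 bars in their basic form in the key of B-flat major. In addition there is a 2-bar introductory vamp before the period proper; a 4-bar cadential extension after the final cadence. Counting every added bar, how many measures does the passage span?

14 measures

Basic parallel period: 4 + 4 = 8 bars.
8 (basic form) + 2 (introduction) + 4 (cadential extension) = 14.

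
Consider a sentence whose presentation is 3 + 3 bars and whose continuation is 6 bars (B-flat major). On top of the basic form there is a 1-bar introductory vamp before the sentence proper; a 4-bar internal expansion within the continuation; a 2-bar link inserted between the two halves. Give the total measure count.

Basic sentence: 3 + 3 + 6 = 12 bars.
12 (basic form) + 1 (introduction) + 4 (internal expansion) + 2 (link) = 19.

19 measures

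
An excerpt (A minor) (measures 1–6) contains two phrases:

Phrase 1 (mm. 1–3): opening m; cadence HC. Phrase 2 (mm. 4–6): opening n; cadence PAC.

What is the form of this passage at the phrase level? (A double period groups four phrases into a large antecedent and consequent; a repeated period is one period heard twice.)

contrasting period

Phrase 1 ends with a half cadence (weaker) and phrase 2 with a perfect authentic cadence (stronger): antecedent + consequent = a period.
The two phrases open with different material (m / n), so the period is contrasting.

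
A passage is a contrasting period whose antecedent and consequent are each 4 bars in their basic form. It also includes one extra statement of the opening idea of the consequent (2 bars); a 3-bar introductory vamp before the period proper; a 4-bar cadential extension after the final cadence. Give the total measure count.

17 measures

Basic contrasting period: 4 + 4 = 8 bars.
8 (basic form) + 2 (extra statement) + 3 (introduction) + 4 (cadential extension) = 17.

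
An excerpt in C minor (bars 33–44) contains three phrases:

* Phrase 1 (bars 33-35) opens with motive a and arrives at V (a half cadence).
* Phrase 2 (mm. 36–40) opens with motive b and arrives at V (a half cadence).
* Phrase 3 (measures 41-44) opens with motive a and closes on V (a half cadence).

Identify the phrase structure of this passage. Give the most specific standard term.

The final phrase closes with a half cadence, which is not stronger than the preceding half cadence; the 3 phrases lack an overall antecedent–consequent design and so form a phrase group.

phrase group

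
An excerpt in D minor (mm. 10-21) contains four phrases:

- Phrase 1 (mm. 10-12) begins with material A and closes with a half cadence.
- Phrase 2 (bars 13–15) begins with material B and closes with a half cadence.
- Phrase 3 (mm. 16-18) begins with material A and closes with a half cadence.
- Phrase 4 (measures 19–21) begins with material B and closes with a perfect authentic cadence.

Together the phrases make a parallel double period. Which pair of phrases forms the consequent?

phrases 3 and 4

In a double period the first pair of phrases (ending half cadence) is the large antecedent and the second pair (ending perfect authentic cadence) is the large consequent; the consequent is phrases 3 and 4.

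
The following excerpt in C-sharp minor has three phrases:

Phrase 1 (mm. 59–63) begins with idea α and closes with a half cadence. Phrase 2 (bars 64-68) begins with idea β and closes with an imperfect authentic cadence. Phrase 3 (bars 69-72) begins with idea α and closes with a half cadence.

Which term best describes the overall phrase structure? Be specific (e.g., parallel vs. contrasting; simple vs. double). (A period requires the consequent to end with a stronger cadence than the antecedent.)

phrase group

The final phrase closes with a half cadence, which is not stronger than the preceding imperfect authentic cadence; the 3 phrases lack an overall antecedent–consequent design and so form a phrase group.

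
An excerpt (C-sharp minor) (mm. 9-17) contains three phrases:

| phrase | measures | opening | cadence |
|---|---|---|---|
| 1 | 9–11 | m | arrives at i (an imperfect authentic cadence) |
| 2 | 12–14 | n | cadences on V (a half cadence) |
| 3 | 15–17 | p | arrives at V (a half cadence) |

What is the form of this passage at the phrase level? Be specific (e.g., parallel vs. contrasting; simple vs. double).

The final phrase closes with a half cadence, which is not stronger than the preceding half cadence; the 3 phrases lack an overall antecedent–consequent design and so form a phrase group.

phrase group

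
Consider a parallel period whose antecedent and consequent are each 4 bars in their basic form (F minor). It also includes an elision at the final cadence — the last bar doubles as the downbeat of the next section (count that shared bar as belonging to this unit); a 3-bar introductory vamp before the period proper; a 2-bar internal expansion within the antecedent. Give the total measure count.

13 measures

Basic parallel period: 4 + 4 = 8 bars.
8 (basic form) + 3 (introduction) + 2 (internal expansion) = 13.
The elision shares a bar with the next section but does not change this unit's count.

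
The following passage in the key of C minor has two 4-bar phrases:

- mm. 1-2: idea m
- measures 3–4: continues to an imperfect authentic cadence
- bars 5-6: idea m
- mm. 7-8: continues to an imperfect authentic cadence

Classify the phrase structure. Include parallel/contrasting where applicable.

Both phrases have the same opening (m) and the same cadence (imperfect authentic cadence): the second is a restatement, not a consequent, so this is a repeated phrase rather than a period.

repeated phrase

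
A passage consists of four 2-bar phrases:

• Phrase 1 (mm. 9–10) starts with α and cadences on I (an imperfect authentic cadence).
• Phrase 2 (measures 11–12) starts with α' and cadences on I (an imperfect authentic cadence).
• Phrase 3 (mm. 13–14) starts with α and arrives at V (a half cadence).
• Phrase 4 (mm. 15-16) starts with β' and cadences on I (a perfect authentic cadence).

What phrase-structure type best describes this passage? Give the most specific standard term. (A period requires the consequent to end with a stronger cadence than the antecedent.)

Four phrases in two halves: the first half (bars 9–12) ends with an imperfect authentic cadence, the second (bars 13–16) with a perfect authentic cadence — a large antecedent–consequent pair, i.e. a double period.
Phrase 3 begins with the same material as phrase 1, making it parallel.

parallel double period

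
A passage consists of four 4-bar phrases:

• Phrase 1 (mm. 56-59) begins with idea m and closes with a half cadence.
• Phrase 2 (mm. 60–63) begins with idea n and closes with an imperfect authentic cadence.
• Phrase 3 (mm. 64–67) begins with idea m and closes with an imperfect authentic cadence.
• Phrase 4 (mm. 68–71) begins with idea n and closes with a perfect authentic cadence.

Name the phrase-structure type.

Four phrases in two halves: the first half (mm. 56–63) ends with an imperfect authentic cadence, the second (mm. 64–71) with a perfect authentic cadence — a large antecedent–consequent pair, i.e. a double period.
Phrase 3 begins with the same material as phrase 1, making it parallel.

parallel double period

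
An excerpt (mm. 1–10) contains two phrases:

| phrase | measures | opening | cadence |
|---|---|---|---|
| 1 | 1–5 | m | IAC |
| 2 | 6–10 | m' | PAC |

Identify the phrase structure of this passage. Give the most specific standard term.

Phrase 1 ends with an imperfect authentic cadence (weaker) and phrase 2 with a perfect authentic cadence (stronger): antecedent + consequent = a period.
The two phrases open with the same material (m / m'), so the period is parallel.

parallel period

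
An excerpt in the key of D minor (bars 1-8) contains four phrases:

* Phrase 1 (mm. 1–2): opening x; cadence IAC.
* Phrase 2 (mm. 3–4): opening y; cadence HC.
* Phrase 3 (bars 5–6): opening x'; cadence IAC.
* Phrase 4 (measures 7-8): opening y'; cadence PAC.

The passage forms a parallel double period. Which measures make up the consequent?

In a double period the first pair of phrases (ending half cadence) is the large antecedent and the second pair (ending perfect authentic cadence) is the large consequent; the consequent is measures 5–8.

measures 5–8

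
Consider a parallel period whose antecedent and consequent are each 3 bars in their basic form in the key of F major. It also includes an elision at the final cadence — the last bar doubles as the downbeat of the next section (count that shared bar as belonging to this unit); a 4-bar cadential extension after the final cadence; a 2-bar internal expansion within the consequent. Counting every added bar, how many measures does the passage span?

Basic parallel period: 3 + 3 = 6 bars.
6 (basic form) + 4 (cadential extension) + 2 (internal expansion) = 12.
The elision shares a bar with the next section but does not change this unit's count.

12 measures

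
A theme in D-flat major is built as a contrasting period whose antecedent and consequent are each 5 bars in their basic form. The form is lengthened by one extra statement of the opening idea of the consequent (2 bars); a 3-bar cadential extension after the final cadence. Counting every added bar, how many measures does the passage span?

Basic contrasting period: 5 + 5 = 10 bars.
10 (basic form) + 2 (extra statement) + 3 (cadential extension) = 15.

15 measures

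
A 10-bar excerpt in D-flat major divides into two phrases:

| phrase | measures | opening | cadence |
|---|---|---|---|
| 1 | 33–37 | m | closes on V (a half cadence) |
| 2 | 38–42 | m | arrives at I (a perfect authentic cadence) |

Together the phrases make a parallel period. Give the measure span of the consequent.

measures 38–42

The phrase ending with the weaker cadence (half cadence) is the antecedent; the one ending more conclusively (perfect authentic cadence) is the consequent. The consequent is measures 38–42.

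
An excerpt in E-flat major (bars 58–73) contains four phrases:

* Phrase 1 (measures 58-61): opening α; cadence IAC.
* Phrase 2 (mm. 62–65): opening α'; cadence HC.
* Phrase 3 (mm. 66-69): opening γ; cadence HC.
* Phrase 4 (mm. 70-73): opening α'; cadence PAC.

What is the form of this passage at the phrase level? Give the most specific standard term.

contrasting double period

Four phrases in two halves: the first half (measures 58–65) ends with a half cadence, the second (mm. 66–73) with a perfect authentic cadence — a large antecedent–consequent pair, i.e. a double period.
Phrase 3 begins with different material from phrase 1, making it contrasting.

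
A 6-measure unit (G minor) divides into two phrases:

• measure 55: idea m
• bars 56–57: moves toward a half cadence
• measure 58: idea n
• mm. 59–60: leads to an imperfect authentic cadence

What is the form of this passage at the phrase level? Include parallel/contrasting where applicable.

contrasting period

Phrase 1 ends with a half cadence (weaker) and phrase 2 with an imperfect authentic cadence (stronger): antecedent + consequent = a period.
The two phrases open with different material (m / n), so the period is contrasting.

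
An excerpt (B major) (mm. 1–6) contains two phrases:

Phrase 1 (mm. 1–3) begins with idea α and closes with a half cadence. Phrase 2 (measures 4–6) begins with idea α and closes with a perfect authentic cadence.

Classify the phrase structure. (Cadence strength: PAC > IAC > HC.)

Phrase 1 ends with a half cadence (weaker) and phrase 2 with a perfect authentic cadence (stronger): antecedent + consequent = a period.
The two phrases open with the same material (α / α), so the period is parallel.

parallel period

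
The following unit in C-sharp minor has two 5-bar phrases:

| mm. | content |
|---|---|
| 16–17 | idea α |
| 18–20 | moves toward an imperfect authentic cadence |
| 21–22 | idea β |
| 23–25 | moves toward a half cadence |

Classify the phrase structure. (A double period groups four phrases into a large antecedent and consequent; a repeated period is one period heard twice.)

phrase group

The second phrase closes with a half cadence, which is not stronger than the first phrase's imperfect authentic cadence; without a weak→strong cadential pair there is no antecedent–consequent relationship, so this is a phrase group rather than a period.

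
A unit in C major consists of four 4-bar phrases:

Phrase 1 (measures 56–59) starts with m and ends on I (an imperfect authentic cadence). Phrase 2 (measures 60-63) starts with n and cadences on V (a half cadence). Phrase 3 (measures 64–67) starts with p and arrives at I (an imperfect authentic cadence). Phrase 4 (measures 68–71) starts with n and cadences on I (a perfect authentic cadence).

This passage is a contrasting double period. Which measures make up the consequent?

measures 64–71

In a double period the four phrases pair into a large antecedent (phrases 1–2, ending half cadence) and a large consequent (phrases 3–4, ending perfect authentic cadence). The consequent spans mm. 64-71.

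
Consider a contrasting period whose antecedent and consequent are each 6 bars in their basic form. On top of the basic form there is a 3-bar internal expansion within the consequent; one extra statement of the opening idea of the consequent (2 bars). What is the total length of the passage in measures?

Basic contrasting period: 6 + 6 = 12 bars.
12 (basic form) + 3 (internal expansion) + 2 (extra statement) = 17.

17 measures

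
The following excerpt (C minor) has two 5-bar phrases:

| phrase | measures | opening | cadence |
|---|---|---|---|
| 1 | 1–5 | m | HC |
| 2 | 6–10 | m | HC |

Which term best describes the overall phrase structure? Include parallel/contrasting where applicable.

repeated phrase

Both phrases have the same opening (m) and the same cadence (half cadence): the second is a restatement, not a consequent, so this is a repeated phrase rather than a period.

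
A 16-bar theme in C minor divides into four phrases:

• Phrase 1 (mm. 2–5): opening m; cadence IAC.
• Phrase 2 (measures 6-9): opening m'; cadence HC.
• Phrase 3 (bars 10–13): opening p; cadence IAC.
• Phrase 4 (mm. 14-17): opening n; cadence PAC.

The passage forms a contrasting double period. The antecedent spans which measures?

measures 2–9

In a double period the four phrases pair into a large antecedent (phrases 1–2, ending half cadence) and a large consequent (phrases 3–4, ending perfect authentic cadence). The antecedent spans mm. 2-9.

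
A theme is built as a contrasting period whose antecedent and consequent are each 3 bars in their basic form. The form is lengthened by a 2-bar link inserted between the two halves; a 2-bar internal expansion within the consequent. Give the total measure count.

Basic contrasting period: 3 + 3 = 6 bars.
6 (basic form) + 2 (link) + 2 (internal expansion) = 10.

10 measures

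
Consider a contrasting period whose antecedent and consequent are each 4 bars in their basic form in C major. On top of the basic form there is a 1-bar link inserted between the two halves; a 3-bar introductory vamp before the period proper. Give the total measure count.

12 measures

Basic contrasting period: 4 + 4 = 8 bars.
8 (basic form) + 1 (link) + 3 (introduction) = 12.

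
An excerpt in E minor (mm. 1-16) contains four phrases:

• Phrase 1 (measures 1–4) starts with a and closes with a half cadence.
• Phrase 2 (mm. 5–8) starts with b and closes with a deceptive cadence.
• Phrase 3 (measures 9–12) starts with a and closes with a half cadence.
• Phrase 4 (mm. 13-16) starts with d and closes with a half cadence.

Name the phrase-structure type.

Phrase 4 ends with a half cadence, no stronger than phrase 2's deceptive cadence, so the four phrases do not form a double period; nor do phrases 3–4 duplicate 1–2, so it is not a repeated period. With no phrase reaching a conclusive cadence, the passage is a phrase group.

phrase group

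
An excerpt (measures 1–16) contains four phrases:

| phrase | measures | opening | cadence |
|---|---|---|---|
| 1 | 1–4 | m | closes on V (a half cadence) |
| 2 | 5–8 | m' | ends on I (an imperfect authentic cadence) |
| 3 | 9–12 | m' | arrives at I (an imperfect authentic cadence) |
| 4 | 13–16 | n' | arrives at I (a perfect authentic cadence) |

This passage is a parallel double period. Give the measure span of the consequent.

In a double period the four phrases pair into a large antecedent (phrases 1–2, ending imperfect authentic cadence) and a large consequent (phrases 3–4, ending perfect authentic cadence). The consequent spans mm. 9–16.

measures 9–16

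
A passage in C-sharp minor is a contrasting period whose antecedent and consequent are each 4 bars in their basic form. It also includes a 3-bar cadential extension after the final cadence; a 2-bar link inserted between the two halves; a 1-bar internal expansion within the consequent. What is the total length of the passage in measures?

14 measures

Basic contrasting period: 4 + 4 = 8 bars.
8 (basic form) + 3 (cadential extension) + 2 (link) + 1 (internal expansion) = 14.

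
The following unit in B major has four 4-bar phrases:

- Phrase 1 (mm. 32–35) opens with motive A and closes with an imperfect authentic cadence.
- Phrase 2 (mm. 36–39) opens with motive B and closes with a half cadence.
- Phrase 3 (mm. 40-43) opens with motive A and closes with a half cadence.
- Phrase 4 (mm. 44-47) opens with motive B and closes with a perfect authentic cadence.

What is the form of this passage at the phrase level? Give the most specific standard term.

Four phrases in two halves: the first half (mm. 32–39) ends with a half cadence, the second (mm. 40–47) with a perfect authentic cadence — a large antecedent–consequent pair, i.e. a double period.
Phrase 3 begins with the same material as phrase 1, making it parallel.

parallel double period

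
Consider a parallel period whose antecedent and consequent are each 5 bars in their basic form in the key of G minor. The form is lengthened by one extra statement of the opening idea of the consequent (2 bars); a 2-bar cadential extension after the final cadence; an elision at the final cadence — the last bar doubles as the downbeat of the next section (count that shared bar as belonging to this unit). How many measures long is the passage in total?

Basic parallel period: 5 + 5 = 10 bars.
10 (basic form) + 2 (extra statement) + 2 (cadential extension) = 14.
The elision shares a bar with the next section but does not change this unit's count.

14 measures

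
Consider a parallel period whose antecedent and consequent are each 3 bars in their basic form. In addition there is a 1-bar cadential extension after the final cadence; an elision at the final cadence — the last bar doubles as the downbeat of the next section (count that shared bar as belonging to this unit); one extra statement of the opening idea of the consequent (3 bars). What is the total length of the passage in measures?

Basic parallel period: 3 + 3 = 6 bars.
6 (basic form) + 1 (cadential extension) + 3 (extra statement) = 10.
The elision shares a bar with the next section but does not change this unit's count.

10 measures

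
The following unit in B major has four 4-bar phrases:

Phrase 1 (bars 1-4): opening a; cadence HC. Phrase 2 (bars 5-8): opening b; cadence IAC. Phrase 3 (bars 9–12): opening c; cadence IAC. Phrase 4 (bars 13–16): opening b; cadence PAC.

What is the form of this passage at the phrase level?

Four phrases in two halves: the first half (mm. 1–8) ends with an imperfect authentic cadence, the second (measures 9–16) with a perfect authentic cadence — a large antecedent–consequent pair, i.e. a double period.
Phrase 3 begins with different material from phrase 1, making it contrasting.

contrasting double period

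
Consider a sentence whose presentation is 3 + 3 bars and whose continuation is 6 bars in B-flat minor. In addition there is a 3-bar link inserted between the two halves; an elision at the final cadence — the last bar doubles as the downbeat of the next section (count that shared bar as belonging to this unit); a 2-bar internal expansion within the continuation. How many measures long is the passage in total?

17 measures

Basic sentence: 3 + 3 + 6 = 12 bars.
12 (basic form) + 3 (link) + 2 (internal expansion) = 17.
The elision shares a bar with the next section but does not change this unit's count.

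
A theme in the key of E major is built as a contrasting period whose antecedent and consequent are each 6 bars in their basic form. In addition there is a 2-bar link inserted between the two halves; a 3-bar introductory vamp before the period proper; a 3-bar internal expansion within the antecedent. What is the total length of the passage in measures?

20 measures

Basic contrasting period: 6 + 6 = 12 bars.
12 (basic form) + 2 (link) + 3 (introduction) + 3 (internal expansion) = 20.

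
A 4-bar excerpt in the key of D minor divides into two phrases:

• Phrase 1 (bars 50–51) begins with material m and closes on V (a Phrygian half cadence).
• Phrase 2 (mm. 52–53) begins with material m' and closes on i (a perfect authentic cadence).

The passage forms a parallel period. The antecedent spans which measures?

The antecedent is the phrase ending with the weaker cadence (Phrygian half cadence, phrase 1) and the consequent the one ending more conclusively (perfect authentic cadence, phrase 2); the antecedent is mm. 50–51.

measures 50–51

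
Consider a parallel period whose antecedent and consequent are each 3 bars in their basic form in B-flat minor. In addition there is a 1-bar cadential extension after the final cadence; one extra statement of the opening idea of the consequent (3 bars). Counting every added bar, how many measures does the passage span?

10 measures

Basic parallel period: 3 + 3 = 6 bars.
6 (basic form) + 1 (cadential extension) + 3 (extra statement) = 10.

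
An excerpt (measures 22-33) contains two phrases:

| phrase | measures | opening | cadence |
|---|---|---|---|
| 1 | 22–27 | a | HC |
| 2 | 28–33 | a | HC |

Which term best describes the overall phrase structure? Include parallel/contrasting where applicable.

repeated phrase

Both phrases have the same opening (a) and the same cadence (half cadence): the second is a restatement, not a consequent, so this is a repeated phrase rather than a period.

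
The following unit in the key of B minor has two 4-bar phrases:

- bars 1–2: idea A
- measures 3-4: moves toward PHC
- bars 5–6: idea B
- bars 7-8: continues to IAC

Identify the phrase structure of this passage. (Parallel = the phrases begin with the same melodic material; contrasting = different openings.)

Phrase 1 ends with a Phrygian half cadence (weaker) and phrase 2 with an imperfect authentic cadence (stronger): antecedent + consequent = a period.
The two phrases open with different material (A / B), so the period is contrasting.

contrasting period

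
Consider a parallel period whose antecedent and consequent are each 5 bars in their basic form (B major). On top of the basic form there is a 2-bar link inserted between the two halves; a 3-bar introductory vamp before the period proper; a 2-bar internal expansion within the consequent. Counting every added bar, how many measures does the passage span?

17 measures

Basic parallel period: 5 + 5 = 10 bars.
10 (basic form) + 2 (link) + 3 (introduction) + 2 (internal expansion) = 17.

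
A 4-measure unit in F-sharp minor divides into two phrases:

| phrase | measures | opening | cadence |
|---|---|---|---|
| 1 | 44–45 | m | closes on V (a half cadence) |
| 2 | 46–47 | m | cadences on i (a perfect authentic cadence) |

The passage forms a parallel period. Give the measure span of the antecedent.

The phrase ending with the weaker cadence (half cadence) is the antecedent; the one ending more conclusively (perfect authentic cadence) is the consequent. The antecedent is measures 44–45.

measures 44–45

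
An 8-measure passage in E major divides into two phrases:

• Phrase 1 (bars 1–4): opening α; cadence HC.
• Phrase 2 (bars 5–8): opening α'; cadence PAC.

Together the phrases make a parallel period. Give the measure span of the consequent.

The phrase ending with the weaker cadence (half cadence) is the antecedent; the one ending more conclusively (perfect authentic cadence) is the consequent. The consequent is measures 5–8.

measures 5–8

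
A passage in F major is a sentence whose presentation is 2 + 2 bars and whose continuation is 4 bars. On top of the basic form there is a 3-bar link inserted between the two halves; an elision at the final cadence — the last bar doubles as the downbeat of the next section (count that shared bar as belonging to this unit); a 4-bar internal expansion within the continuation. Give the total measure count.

Basic sentence: 2 + 2 + 4 = 8 bars.
8 (basic form) + 3 (link) + 4 (internal expansion) = 15.
The elision shares a bar with the next section but does not change this unit's count.

15 measures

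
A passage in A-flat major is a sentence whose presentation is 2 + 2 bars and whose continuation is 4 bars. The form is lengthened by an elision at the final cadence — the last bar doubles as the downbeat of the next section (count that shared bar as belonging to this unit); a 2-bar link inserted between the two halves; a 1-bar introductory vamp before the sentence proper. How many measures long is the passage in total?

Basic sentence: 2 + 2 + 4 = 8 bars.
8 (basic form) + 2 (link) + 1 (introduction) = 11.
The elision shares a bar with the next section but does not change this unit's count.

11 measures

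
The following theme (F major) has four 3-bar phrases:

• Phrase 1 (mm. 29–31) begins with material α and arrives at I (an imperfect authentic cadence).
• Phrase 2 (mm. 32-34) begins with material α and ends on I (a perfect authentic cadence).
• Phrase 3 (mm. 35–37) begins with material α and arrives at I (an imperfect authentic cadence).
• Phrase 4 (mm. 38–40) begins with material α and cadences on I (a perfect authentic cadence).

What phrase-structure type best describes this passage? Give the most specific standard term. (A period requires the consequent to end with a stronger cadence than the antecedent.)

repeated period

The cadence pattern IAC–PAC–IAC–PAC is weak–strong twice, and phrases 3–4 restate phrases 1–2: a period heard twice, not a double period (which would end weakly at phrase 2).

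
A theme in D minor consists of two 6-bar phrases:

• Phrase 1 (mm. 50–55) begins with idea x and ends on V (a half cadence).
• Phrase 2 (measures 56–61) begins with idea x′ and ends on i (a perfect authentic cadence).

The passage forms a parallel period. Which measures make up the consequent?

measures 56–61

The phrase ending with the weaker cadence (half cadence) is the antecedent; the one ending more conclusively (perfect authentic cadence) is the consequent. The consequent is measures 56–61.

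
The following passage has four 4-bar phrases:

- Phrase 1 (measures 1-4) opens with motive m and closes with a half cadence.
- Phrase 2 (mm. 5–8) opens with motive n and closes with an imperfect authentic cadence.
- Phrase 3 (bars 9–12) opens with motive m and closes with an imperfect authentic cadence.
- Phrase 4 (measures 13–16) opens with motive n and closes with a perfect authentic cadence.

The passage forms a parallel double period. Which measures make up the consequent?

In a double period the four phrases pair into a large antecedent (phrases 1–2, ending imperfect authentic cadence) and a large consequent (phrases 3–4, ending perfect authentic cadence). The consequent spans mm. 9–16.

measures 9–16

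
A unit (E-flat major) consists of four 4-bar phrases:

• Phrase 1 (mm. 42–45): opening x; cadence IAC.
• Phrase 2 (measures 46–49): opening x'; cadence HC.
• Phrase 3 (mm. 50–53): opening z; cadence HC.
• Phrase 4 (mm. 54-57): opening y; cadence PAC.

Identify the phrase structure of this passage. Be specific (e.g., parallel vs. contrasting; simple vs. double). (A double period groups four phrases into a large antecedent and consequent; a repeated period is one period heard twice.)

contrasting double period

Four phrases in two halves: the first half (bars 42–49) ends with a half cadence, the second (bars 50–57) with a perfect authentic cadence — a large antecedent–consequent pair, i.e. a double period.
Phrase 3 begins with different material from phrase 1, making it contrasting.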